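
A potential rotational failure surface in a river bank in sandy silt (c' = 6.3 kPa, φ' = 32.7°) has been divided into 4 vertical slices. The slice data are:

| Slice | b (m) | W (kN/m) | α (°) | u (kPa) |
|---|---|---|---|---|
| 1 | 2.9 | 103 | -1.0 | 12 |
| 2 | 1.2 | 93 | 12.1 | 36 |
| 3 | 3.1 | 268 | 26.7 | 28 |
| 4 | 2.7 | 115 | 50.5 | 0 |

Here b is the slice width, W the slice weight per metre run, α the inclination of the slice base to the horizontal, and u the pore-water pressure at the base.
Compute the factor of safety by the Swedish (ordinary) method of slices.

Ordinary method of slices: FS = Σ[c'·Δl_i + (W_i cosα_i − u_i·Δl_i)·tanφ'] / Σ W_i sinα_i, with Δl_i = b_i / cosα_i.
Slice 1: Δl = 2.9/cos(-1.0°) = 2.900 m; N'_1 = 103·cos(-1.0°) − 12·2.900 = 68.2; c'Δl = 18.27; W sinα = -1.8
Slice 2: Δl = 1.2/cos12.1° = 1.227 m; N'_2 = 93·cos12.1° − 36·1.227 = 46.8; c'Δl = 7.73; W sinα = 19.5
Slice 3: Δl = 3.1/cos26.7° = 3.470 m; N'_3 = 268·cos26.7° − 28·3.470 = 142.3; c'Δl = 21.86; W sinα = 120.4
Slice 4: Δl = 2.7/cos50.5° = 4.245 m; N'_4 = 115·cos50.5° − 0·4.245 = 73.1; c'Δl = 26.74; W sinα = 88.7
Σc'Δl = 74.6 kN/m; ΣN' = 330.3 kN/m; ΣW sinα = 226.9 kN/m
Resisting = 74.6 + 330.3·tan32.7° = 74.6 + 212.1 = 286.7 kN/m
FS = 286.7 / 226.9 = 1.264

FS = 1.26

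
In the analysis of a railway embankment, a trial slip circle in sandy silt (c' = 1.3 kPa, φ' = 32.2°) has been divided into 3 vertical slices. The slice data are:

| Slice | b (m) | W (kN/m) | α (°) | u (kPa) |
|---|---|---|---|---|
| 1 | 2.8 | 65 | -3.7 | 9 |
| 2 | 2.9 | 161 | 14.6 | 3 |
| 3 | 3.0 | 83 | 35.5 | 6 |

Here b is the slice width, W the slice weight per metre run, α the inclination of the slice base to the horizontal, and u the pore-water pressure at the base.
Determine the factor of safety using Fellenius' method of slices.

Ordinary method of slices: FS = Σ[c'·Δl_i + (W_i cosα_i − u_i·Δl_i)·tanφ'] / Σ W_i sinα_i, with Δl_i = b_i / cosα_i.
Slice 1: Δl = 2.8/cos(-3.7°) = 2.806 m; N'_1 = 65·cos(-3.7°) − 9·2.806 = 39.6; c'Δl = 3.65; W sinα = -4.2
Slice 2: Δl = 2.9/cos14.6° = 2.997 m; N'_2 = 161·cos14.6° − 3·2.997 = 146.8; c'Δl = 3.90; W sinα = 40.6
Slice 3: Δl = 3.0/cos35.5° = 3.685 m; N'_3 = 83·cos35.5° − 6·3.685 = 45.5; c'Δl = 4.79; W sinα = 48.2
Σc'Δl = 12.3 kN/m; ΣN' = 231.9 kN/m; ΣW sinα = 84.6 kN/m
Resisting = 12.3 + 231.9·tan32.2° = 12.3 + 146.0 = 158.4 kN/m
FS = 158.4 / 84.6 = 1.872

FS = 1.87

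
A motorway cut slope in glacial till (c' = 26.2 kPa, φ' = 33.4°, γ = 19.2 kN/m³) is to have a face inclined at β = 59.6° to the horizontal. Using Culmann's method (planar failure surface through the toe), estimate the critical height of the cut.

H_c = 38.25 m

Culmann's analysis gives the critical failure plane at α_cr = (β + φ')/2 = (59.6 + 33.4)/2 = 46.5°, and the critical height
H_c = (4c'/γ) · sinβ cosφ' / [1 − cos(β − φ')]
    = (4·26.2/19.2) · sin59.6°·cos33.4° / [1 − cos(26.2°)]
    = 5.458 · 0.8625·0.8348 / [1 − 0.8973]
    = 5.458 · 0.7201 / 0.1027
    = 38.25 m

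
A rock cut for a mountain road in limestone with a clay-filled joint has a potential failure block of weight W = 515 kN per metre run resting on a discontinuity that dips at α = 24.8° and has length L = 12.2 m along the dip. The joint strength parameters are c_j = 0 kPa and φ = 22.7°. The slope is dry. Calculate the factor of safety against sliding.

FS = 0.91

Resolving the block weight along and normal to the plane and applying the Mohr–Coulomb strength on the joint:
N' = W cosα = 515·cos24.8° = 467.5 kN/m
Driving force T = W sinα = 515·sin24.8° = 216.0 kN/m
Resisting force R = c_j·L + N'·tanφ = 0·12.2 + 467.5·tan22.7° = 0.0 + 195.6 = 195.6 kN/m
FS = R / T = 195.6 / 216.0 = 0.905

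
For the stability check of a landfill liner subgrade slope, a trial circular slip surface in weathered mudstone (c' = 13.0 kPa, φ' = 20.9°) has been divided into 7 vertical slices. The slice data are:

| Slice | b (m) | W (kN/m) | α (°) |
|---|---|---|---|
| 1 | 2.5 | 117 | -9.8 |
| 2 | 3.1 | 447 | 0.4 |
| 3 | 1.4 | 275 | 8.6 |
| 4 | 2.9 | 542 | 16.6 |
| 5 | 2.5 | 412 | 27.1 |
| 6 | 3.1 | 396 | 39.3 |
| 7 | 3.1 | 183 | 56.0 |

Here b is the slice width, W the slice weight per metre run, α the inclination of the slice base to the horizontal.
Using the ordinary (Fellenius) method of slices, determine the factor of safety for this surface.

FS = 1.44

Ordinary method of slices: FS = Σ[c'·Δl_i + (W_i cosα_i)·tanφ'] / Σ W_i sinα_i, with Δl_i = b_i / cosα_i.
Slice 1: Δl = 2.5/cos(-9.8°) = 2.537 m; N'_1 = 117·cos(-9.8°) = 115.3; c'Δl = 32.98; W sinα = -19.9
Slice 2: Δl = 3.1/cos0.4° = 3.100 m; N'_2 = 447·cos0.4° = 447.0; c'Δl = 40.30; W sinα = 3.1
Slice 3: Δl = 1.4/cos8.6° = 1.416 m; N'_3 = 275·cos8.6° = 271.9; c'Δl = 18.41; W sinα = 41.1
Slice 4: Δl = 2.9/cos16.6° = 3.026 m; N'_4 = 542·cos16.6° = 519.4; c'Δl = 39.34; W sinα = 154.8
Slice 5: Δl = 2.5/cos27.1° = 2.808 m; N'_5 = 412·cos27.1° = 366.8; c'Δl = 36.51; W sinα = 187.7
Slice 6: Δl = 3.1/cos39.3° = 4.006 m; N'_6 = 396·cos39.3° = 306.4; c'Δl = 52.08; W sinα = 250.8
Slice 7: Δl = 3.1/cos56.0° = 5.544 m; N'_7 = 183·cos56.0° = 102.3; c'Δl = 72.07; W sinα = 151.7
Σc'Δl = 291.7 kN/m; ΣN' = 2129.1 kN/m; ΣW sinα = 769.4 kN/m
Resisting = 291.7 + 2129.1·tan20.9° = 291.7 + 813.0 = 1104.7 kN/m
FS = 1104.7 / 769.4 = 1.436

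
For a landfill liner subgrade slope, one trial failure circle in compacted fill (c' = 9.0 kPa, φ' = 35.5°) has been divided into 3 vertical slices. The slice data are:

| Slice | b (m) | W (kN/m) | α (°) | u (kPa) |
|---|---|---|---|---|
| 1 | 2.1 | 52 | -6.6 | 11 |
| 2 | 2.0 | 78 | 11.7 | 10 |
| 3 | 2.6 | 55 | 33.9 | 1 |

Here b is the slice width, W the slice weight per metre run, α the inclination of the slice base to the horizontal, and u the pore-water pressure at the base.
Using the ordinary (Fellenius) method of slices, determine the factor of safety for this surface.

FS = 3.85

Ordinary method of slices: FS = Σ[c'·Δl_i + (W_i cosα_i − u_i·Δl_i)·tanφ'] / Σ W_i sinα_i, with Δl_i = b_i / cosα_i.
Slice 1: Δl = 2.1/cos(-6.6°) = 2.114 m; N'_1 = 52·cos(-6.6°) − 11·2.114 = 28.4; c'Δl = 19.03; W sinα = -6.0
Slice 2: Δl = 2.0/cos11.7° = 2.042 m; N'_2 = 78·cos11.7° − 10·2.042 = 56.0; c'Δl = 18.38; W sinα = 15.8
Slice 3: Δl = 2.6/cos33.9° = 3.132 m; N'_3 = 55·cos33.9° − 1·3.132 = 42.5; c'Δl = 28.19; W sinα = 30.7
Σc'Δl = 65.6 kN/m; ΣN' = 126.9 kN/m; ΣW sinα = 40.5 kN/m
Resisting = 65.6 + 126.9·tan35.5° = 65.6 + 90.5 = 156.1 kN/m
FS = 156.1 / 40.5 = 3.853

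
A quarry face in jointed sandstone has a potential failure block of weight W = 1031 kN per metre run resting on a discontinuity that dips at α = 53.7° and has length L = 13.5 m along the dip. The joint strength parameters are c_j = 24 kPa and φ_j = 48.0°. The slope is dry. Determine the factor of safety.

FS = 1.21

Resolving the block weight along and normal to the plane and applying the Mohr–Coulomb strength on the joint:
N' = W cosα = 1031·cos53.7° = 610.4 kN/m
Driving force T = W sinα = 1031·sin53.7° = 830.9 kN/m
Resisting force R = c_j·L + N'·tanφ_j = 24·13.5 + 610.4·tan48.0° = 324.0 + 677.9 = 1001.9 kN/m
FS = R / T = 1001.9 / 830.9 = 1.206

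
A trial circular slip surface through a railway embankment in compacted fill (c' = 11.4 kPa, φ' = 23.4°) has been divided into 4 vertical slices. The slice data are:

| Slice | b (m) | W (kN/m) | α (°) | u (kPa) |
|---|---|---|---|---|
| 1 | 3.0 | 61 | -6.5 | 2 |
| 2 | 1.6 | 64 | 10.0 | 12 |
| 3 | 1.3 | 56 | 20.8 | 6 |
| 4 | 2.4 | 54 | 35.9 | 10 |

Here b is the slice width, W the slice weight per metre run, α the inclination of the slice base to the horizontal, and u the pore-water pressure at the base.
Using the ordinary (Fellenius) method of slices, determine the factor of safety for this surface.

FS = 3.05

Ordinary method of slices: FS = Σ[c'·Δl_i + (W_i cosα_i − u_i·Δl_i)·tanφ'] / Σ W_i sinα_i, with Δl_i = b_i / cosα_i.
Slice 1: Δl = 3.0/cos(-6.5°) = 3.019 m; N'_1 = 61·cos(-6.5°) − 2·3.019 = 54.6; c'Δl = 34.42; W sinα = -6.9
Slice 2: Δl = 1.6/cos10.0° = 1.625 m; N'_2 = 64·cos10.0° − 12·1.625 = 43.5; c'Δl = 18.52; W sinα = 11.1
Slice 3: Δl = 1.3/cos20.8° = 1.391 m; N'_3 = 56·cos20.8° − 6·1.391 = 44.0; c'Δl = 15.85; W sinα = 19.9
Slice 4: Δl = 2.4/cos35.9° = 2.963 m; N'_4 = 54·cos35.9° − 10·2.963 = 14.1; c'Δl = 33.78; W sinα = 31.7
Σc'Δl = 102.6 kN/m; ΣN' = 156.2 kN/m; ΣW sinα = 55.8 kN/m
Resisting = 102.6 + 156.2·tan23.4° = 102.6 + 67.6 = 170.2 kN/m
FS = 170.2 / 55.8 = 3.052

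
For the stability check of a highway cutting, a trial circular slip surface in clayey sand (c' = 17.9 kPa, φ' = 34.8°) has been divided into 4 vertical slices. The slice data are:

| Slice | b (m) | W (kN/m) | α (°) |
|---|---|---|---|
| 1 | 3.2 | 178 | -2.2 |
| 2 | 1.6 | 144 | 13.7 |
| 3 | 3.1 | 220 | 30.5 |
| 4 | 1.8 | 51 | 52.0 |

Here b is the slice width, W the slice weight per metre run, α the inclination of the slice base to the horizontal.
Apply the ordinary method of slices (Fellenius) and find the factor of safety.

FS = 3.23

Ordinary method of slices: FS = Σ[c'·Δl_i + (W_i cosα_i)·tanφ'] / Σ W_i sinα_i, with Δl_i = b_i / cosα_i.
Slice 1: Δl = 3.2/cos(-2.2°) = 3.202 m; N'_1 = 178·cos(-2.2°) = 177.9; c'Δl = 57.32; W sinα = -6.8
Slice 2: Δl = 1.6/cos13.7° = 1.647 m; N'_2 = 144·cos13.7° = 139.9; c'Δl = 29.48; W sinα = 34.1
Slice 3: Δl = 3.1/cos30.5° = 3.598 m; N'_3 = 220·cos30.5° = 189.6; c'Δl = 64.40; W sinα = 111.7
Slice 4: Δl = 1.8/cos52.0° = 2.924 m; N'_4 = 51·cos52.0° = 31.4; c'Δl = 52.33; W sinα = 40.2
Σc'Δl = 203.5 kN/m; ΣN' = 538.7 kN/m; ΣW sinα = 179.1 kN/m
Resisting = 203.5 + 538.7·tan34.8° = 203.5 + 374.4 = 578.0 kN/m
FS = 578.0 / 179.1 = 3.227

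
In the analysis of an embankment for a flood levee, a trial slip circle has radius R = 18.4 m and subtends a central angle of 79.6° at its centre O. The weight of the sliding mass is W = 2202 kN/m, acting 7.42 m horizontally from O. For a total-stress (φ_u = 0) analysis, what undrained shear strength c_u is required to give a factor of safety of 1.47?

c_u = 51.1 kPa

FS = c_u·L_a·R / (W·d), so c_u = FS·W·d / (L_a·R).
Arc length L_a = R·θ = 18.4·(79.6°·π/180) = 18.4·1.3893 = 25.56 m
c_u = 1.47·2202·7.42 / (25.56·18.4) = 24018.1 / 470.36 = 51.06 kPa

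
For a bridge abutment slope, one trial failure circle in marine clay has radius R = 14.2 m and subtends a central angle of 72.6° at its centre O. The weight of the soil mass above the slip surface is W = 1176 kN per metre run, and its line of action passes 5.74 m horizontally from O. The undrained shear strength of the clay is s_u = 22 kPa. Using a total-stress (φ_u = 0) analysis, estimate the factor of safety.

Taking moments about the centre O, the resisting moment is provided by the undrained shear strength acting along the arc:
Arc length L_a = R·θ = 14.2·(72.6°·π/180) = 14.2·1.2671 = 17.99 m
M_R = s_u·L_a·R = 22·17.99·14.2 = 5621.0 kN·m/m
M_D = W·d = 1176·5.74 = 6750.2 kN·m/m
FS = M_R / M_D = 5621.0 / 6750.2 = 0.833

FS = 0.83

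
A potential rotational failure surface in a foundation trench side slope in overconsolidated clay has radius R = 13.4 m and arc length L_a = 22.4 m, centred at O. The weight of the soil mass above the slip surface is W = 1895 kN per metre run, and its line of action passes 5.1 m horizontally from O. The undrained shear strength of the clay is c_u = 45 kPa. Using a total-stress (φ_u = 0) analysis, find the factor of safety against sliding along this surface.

FS = 1.40

Taking moments about the centre O, the resisting moment is provided by the undrained shear strength acting along the arc:
M_R = c_u·L_a·R = 45·22.40·13.4 = 13507.2 kN·m/m
M_D = W·d = 1895·5.1 = 9664.5 kN·m/m
FS = M_R / M_D = 13507.2 / 9664.5 = 1.398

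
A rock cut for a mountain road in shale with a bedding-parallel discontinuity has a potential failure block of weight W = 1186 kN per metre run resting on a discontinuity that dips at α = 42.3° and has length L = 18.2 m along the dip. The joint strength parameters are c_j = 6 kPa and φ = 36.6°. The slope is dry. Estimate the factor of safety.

FS = 0.95

Resolving the block weight along and normal to the plane and applying the Mohr–Coulomb strength on the joint:
N' = W cosα = 1186·cos42.3° = 877.2 kN/m
Driving force T = W sinα = 1186·sin42.3° = 798.2 kN/m
Resisting force R = c_j·L + N'·tanφ = 6·18.2 + 877.2·tan36.6° = 109.2 + 651.5 = 760.7 kN/m
FS = R / T = 760.7 / 798.2 = 0.953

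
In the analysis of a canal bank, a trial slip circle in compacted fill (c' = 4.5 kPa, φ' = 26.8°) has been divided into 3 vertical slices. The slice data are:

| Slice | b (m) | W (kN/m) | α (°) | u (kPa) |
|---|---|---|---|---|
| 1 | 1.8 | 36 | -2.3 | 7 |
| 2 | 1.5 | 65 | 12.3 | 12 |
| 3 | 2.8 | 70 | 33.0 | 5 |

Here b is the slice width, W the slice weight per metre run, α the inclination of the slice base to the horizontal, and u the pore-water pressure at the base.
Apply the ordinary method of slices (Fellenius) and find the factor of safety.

FS = 1.70

Ordinary method of slices: FS = Σ[c'·Δl_i + (W_i cosα_i − u_i·Δl_i)·tanφ'] / Σ W_i sinα_i, with Δl_i = b_i / cosα_i.
Slice 1: Δl = 1.8/cos(-2.3°) = 1.801 m; N'_1 = 36·cos(-2.3°) − 7·1.801 = 23.4; c'Δl = 8.11; W sinα = -1.4
Slice 2: Δl = 1.5/cos12.3° = 1.535 m; N'_2 = 65·cos12.3° − 12·1.535 = 45.1; c'Δl = 6.91; W sinα = 13.8
Slice 3: Δl = 2.8/cos33.0° = 3.339 m; N'_3 = 70·cos33.0° − 5·3.339 = 42.0; c'Δl = 15.02; W sinα = 38.1
Σc'Δl = 30.0 kN/m; ΣN' = 110.5 kN/m; ΣW sinα = 50.5 kN/m
Resisting = 30.0 + 110.5·tan26.8° = 30.0 + 55.8 = 85.8 kN/m
FS = 85.8 / 50.5 = 1.699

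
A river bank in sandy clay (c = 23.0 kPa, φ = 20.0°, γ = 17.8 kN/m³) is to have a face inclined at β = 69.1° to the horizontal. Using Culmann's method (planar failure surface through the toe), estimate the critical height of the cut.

H_c = 13.14 m

Culmann's analysis gives the critical failure plane at α_cr = (β + φ)/2 = (69.1 + 20.0)/2 = 44.5°, and the critical height
H_c = (4c/γ) · sinβ cosφ / [1 − cos(β − φ)]
    = (4·23.0/17.8) · sin69.1°·cos20.0° / [1 − cos(49.1°)]
    = 5.169 · 0.9342·0.9397 / [1 − 0.6547]
    = 5.169 · 0.8779 / 0.3453
    = 13.14 m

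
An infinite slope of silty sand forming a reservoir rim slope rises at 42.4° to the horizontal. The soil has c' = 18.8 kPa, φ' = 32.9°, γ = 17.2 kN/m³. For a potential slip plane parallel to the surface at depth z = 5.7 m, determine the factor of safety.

FS = 1.09

For an infinite slope with a slip plane parallel to the surface (no pore pressure): FS = [c' + γz cos²β tanφ'] / [γz sinβ cosβ].
γz = 17.2·5.7 = 98.04 kN/m²
Numerator = 18.8 + 98.04·cos²42.4°·tan32.9° = 18.8 + 98.04·0.5453·0.6469 = 53.387 kPa
Denominator = 98.04·sin42.4°·cos42.4° = 98.04·0.6743·0.7385 = 48.818 kPa
FS = 53.387 / 48.818 = 1.094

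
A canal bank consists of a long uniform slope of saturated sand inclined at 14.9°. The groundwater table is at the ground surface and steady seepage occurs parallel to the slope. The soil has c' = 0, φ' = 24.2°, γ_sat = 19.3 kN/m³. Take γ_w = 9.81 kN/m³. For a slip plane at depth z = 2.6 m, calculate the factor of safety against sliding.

FS = 0.83

With seepage parallel to the slope and the water table at the surface, the effective normal stress on the slip plane uses the buoyant unit weight γ' = γ_sat − γ_w while the driving shear stress uses γ_sat:
FS = [c' + γ' z cos²β tanφ'] / [γ_sat z sinβ cosβ]
(For c' = 0 this reduces to FS = (γ'/γ_sat)·tanφ'/tanβ.)
γ' = 19.3 − 9.81 = 9.49 kN/m³
Numerator = 0.0 + 9.49·2.6·cos²14.9°·tan24.2° = 0.0 + 9.49·2.6·0.9339·0.4494 = 10.356 kPa
Denominator = 19.3·2.6·sin14.9°·cos14.9° = 19.3·2.6·0.2571·0.9664 = 12.469 kPa
FS = 10.356 / 12.469 = 0.831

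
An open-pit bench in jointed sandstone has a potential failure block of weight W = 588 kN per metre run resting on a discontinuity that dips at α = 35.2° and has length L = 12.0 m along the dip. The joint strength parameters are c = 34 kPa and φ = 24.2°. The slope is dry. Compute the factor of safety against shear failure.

Resolving the block weight along and normal to the plane and applying the Mohr–Coulomb strength on the joint:
N' = W cosα = 588·cos35.2° = 480.5 kN/m
Driving force T = W sinα = 588·sin35.2° = 338.9 kN/m
Resisting force R = c·L + N'·tanφ = 34·12.0 + 480.5·tan24.2° = 408.0 + 215.9 = 623.9 kN/m
FS = R / T = 623.9 / 338.9 = 1.841

FS = 1.84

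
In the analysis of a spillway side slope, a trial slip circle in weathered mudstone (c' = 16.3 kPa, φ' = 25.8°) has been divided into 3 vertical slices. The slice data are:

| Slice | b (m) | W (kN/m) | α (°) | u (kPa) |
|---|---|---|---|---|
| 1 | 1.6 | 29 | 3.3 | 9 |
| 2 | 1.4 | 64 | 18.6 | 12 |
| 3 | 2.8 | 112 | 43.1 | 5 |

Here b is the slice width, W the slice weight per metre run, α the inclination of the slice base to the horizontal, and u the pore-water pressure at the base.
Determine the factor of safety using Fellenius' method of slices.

FS = 1.73

Ordinary method of slices: FS = Σ[c'·Δl_i + (W_i cosα_i − u_i·Δl_i)·tanφ'] / Σ W_i sinα_i, with Δl_i = b_i / cosα_i.
Slice 1: Δl = 1.6/cos3.3° = 1.603 m; N'_1 = 29·cos3.3° − 9·1.603 = 14.5; c'Δl = 26.12; W sinα = 1.7
Slice 2: Δl = 1.4/cos18.6° = 1.477 m; N'_2 = 64·cos18.6° − 12·1.477 = 42.9; c'Δl = 24.08; W sinα = 20.4
Slice 3: Δl = 2.8/cos43.1° = 3.835 m; N'_3 = 112·cos43.1° − 5·3.835 = 62.6; c'Δl = 62.51; W sinα = 76.5
Σc'Δl = 112.7 kN/m; ΣN' = 120.1 kN/m; ΣW sinα = 98.6 kN/m
Resisting = 112.7 + 120.1·tan25.8° = 112.7 + 58.0 = 170.7 kN/m
FS = 170.7 / 98.6 = 1.732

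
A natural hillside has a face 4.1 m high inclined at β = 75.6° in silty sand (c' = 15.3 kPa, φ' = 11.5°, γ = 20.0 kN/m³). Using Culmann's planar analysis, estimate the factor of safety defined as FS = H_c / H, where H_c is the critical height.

H_c = (4c'/γ) · sinβ cosφ' / [1 − cos(β − φ')]
    = (4·15.3/20.0) · sin75.6°·cos11.5° / [1 − cos64.1°]
    = 3.060 · 0.9491 / 0.5632 = 5.16 m
FS = H_c / H = 5.16 / 4.1 = 1.258

FS = 1.26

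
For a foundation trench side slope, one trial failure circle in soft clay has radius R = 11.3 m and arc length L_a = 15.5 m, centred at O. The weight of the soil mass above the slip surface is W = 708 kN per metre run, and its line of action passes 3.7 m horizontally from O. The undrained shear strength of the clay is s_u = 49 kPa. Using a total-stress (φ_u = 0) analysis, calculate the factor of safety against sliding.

Taking moments about the centre O, the resisting moment is provided by the undrained shear strength acting along the arc:
M_R = s_u·L_a·R = 49·15.50·11.3 = 8582.4 kN·m/m
M_D = W·d = 708·3.7 = 2619.6 kN·m/m
FS = M_R / M_D = 8582.4 / 2619.6 = 3.276

FS = 3.28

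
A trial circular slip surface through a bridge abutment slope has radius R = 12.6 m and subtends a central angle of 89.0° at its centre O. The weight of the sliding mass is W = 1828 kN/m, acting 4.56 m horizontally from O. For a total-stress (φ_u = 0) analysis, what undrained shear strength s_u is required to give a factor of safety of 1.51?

s_u = 51.0 kPa

FS = s_u·L_a·R / (W·d), so s_u = FS·W·d / (L_a·R).
Arc length L_a = R·θ = 12.6·(89.0°·π/180) = 12.6·1.5533 = 19.57 m
s_u = 1.51·1828·4.56 / (19.57·12.6) = 12586.9 / 246.61 = 51.04 kPa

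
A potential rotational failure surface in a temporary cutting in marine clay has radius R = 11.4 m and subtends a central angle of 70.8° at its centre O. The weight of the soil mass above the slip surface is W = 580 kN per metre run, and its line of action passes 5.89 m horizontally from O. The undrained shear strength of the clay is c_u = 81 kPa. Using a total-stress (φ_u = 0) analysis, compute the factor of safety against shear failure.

Taking moments about the centre O, the resisting moment is provided by the undrained shear strength acting along the arc:
Arc length L_a = R·θ = 11.4·(70.8°·π/180) = 11.4·1.2357 = 14.09 m
M_R = c_u·L_a·R = 81·14.09·11.4 = 13007.8 kN·m/m
M_D = W·d = 580·5.89 = 3416.2 kN·m/m
FS = M_R / M_D = 13007.8 / 3416.2 = 3.808

FS = 3.81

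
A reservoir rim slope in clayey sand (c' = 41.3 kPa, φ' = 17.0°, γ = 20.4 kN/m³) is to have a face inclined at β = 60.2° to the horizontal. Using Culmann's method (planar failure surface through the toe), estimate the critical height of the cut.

Culmann's analysis gives the critical failure plane at α_cr = (β + φ')/2 = (60.2 + 17.0)/2 = 38.6°, and the critical height
H_c = (4c'/γ) · sinβ cosφ' / [1 − cos(β − φ')]
    = (4·41.3/20.4) · sin60.2°·cos17.0° / [1 − cos(43.2°)]
    = 8.098 · 0.8678·0.9563 / [1 − 0.7290]
    = 8.098 · 0.8298 / 0.2710
    = 24.79 m

H_c = 24.79 m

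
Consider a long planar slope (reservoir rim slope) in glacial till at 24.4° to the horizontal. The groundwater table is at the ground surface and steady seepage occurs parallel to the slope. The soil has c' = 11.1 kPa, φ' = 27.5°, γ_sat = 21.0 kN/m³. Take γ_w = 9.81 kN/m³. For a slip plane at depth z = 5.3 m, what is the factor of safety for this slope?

With seepage parallel to the slope and the water table at the surface, the effective normal stress on the slip plane uses the buoyant unit weight γ' = γ_sat − γ_w while the driving shear stress uses γ_sat:
FS = [c' + γ' z cos²β tanφ'] / [γ_sat z sinβ cosβ]
γ' = 21.0 − 9.81 = 11.19 kN/m³
Numerator = 11.1 + 11.19·5.3·cos²24.4°·tan27.5° = 11.1 + 11.19·5.3·0.8293·0.5206 = 36.705 kPa
Denominator = 21.0·5.3·sin24.4°·cos24.4° = 21.0·5.3·0.4131·0.9107 = 41.872 kPa
FS = 36.705 / 41.872 = 0.877

FS = 0.88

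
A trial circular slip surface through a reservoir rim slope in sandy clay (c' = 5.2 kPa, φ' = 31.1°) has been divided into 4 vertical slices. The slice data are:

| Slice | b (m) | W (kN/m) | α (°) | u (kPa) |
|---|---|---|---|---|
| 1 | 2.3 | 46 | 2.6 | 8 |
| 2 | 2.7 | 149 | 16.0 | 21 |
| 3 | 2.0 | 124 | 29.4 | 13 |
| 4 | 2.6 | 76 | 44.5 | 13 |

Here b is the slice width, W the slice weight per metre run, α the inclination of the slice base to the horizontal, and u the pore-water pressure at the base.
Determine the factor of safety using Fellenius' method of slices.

FS = 1.12

Ordinary method of slices: FS = Σ[c'·Δl_i + (W_i cosα_i − u_i·Δl_i)·tanφ'] / Σ W_i sinα_i, with Δl_i = b_i / cosα_i.
Slice 1: Δl = 2.3/cos2.6° = 2.302 m; N'_1 = 46·cos2.6° − 8·2.302 = 27.5; c'Δl = 11.97; W sinα = 2.1
Slice 2: Δl = 2.7/cos16.0° = 2.809 m; N'_2 = 149·cos16.0° − 21·2.809 = 84.2; c'Δl = 14.61; W sinα = 41.1
Slice 3: Δl = 2.0/cos29.4° = 2.296 m; N'_3 = 124·cos29.4° − 13·2.296 = 78.2; c'Δl = 11.94; W sinα = 60.9
Slice 4: Δl = 2.6/cos44.5° = 3.645 m; N'_4 = 76·cos44.5° − 13·3.645 = 6.8; c'Δl = 18.96; W sinα = 53.3
Σc'Δl = 57.5 kN/m; ΣN' = 196.8 kN/m; ΣW sinα = 157.3 kN/m
Resisting = 57.5 + 196.8·tan31.1° = 57.5 + 118.7 = 176.2 kN/m
FS = 176.2 / 157.3 = 1.120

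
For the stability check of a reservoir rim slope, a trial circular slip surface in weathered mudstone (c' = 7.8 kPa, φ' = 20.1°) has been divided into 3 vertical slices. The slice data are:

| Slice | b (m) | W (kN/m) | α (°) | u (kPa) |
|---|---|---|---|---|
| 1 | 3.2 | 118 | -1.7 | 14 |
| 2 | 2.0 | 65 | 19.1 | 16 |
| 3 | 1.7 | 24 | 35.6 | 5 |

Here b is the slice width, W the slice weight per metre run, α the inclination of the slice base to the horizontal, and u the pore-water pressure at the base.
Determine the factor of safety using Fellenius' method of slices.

Ordinary method of slices: FS = Σ[c'·Δl_i + (W_i cosα_i − u_i·Δl_i)·tanφ'] / Σ W_i sinα_i, with Δl_i = b_i / cosα_i.
Slice 1: Δl = 3.2/cos(-1.7°) = 3.201 m; N'_1 = 118·cos(-1.7°) − 14·3.201 = 73.1; c'Δl = 24.97; W sinα = -3.5
Slice 2: Δl = 2.0/cos19.1° = 2.117 m; N'_2 = 65·cos19.1° − 16·2.117 = 27.6; c'Δl = 16.51; W sinα = 21.3
Slice 3: Δl = 1.7/cos35.6° = 2.091 m; N'_3 = 24·cos35.6° − 5·2.091 = 9.1; c'Δl = 16.31; W sinα = 14.0
Σc'Δl = 57.8 kN/m; ΣN' = 109.7 kN/m; ΣW sinα = 31.7 kN/m
Resisting = 57.8 + 109.7·tan20.1° = 57.8 + 40.2 = 97.9 kN/m
FS = 97.9 / 31.7 = 3.086

FS = 3.09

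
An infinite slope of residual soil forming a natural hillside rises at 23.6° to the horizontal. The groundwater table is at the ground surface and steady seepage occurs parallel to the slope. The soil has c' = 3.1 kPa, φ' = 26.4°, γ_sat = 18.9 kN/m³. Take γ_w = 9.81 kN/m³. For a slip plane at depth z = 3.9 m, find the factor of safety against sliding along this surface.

FS = 0.66

With seepage parallel to the slope and the water table at the surface, the effective normal stress on the slip plane uses the buoyant unit weight γ' = γ_sat − γ_w while the driving shear stress uses γ_sat:
FS = [c' + γ' z cos²β tanφ'] / [γ_sat z sinβ cosβ]
γ' = 18.9 − 9.81 = 9.09 kN/m³
Numerator = 3.1 + 9.09·3.9·cos²23.6°·tan26.4° = 3.1 + 9.09·3.9·0.8397·0.4964 = 17.877 kPa
Denominator = 18.9·3.9·sin23.6°·cos23.6° = 18.9·3.9·0.4003·0.9164 = 27.042 kPa
FS = 17.877 / 27.042 = 0.661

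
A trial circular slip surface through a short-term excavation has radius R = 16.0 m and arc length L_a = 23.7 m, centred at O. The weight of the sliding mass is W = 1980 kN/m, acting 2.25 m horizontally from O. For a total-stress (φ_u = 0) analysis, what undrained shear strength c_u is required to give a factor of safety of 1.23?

c_u = 14.5 kPa

FS = c_u·L_a·R / (W·d), so c_u = FS·W·d / (L_a·R).
c_u = 1.23·1980·2.25 / (23.70·16.0) = 5479.7 / 379.20 = 14.45 kPa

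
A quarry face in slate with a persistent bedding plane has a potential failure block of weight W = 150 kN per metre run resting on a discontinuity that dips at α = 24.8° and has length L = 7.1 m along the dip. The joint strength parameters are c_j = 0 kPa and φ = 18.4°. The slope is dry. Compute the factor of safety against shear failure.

FS = 0.72

Resolving the block weight along and normal to the plane and applying the Mohr–Coulomb strength on the joint:
N' = W cosα = 150·cos24.8° = 136.2 kN/m
Driving force T = W sinα = 150·sin24.8° = 62.9 kN/m
Resisting force R = c_j·L + N'·tanφ = 0·7.1 + 136.2·tan18.4° = 0.0 + 45.3 = 45.3 kN/m
FS = R / T = 45.3 / 62.9 = 0.720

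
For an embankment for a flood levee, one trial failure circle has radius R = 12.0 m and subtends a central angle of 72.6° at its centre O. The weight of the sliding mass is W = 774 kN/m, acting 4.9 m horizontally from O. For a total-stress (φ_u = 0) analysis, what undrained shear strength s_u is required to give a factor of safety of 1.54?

FS = s_u·L_a·R / (W·d), so s_u = FS·W·d / (L_a·R).
Arc length L_a = R·θ = 12.0·(72.6°·π/180) = 12.0·1.2671 = 15.21 m
s_u = 1.54·774·4.9 / (15.21·12.0) = 5840.6 / 182.46 = 32.01 kPa

s_u = 32.0 kPa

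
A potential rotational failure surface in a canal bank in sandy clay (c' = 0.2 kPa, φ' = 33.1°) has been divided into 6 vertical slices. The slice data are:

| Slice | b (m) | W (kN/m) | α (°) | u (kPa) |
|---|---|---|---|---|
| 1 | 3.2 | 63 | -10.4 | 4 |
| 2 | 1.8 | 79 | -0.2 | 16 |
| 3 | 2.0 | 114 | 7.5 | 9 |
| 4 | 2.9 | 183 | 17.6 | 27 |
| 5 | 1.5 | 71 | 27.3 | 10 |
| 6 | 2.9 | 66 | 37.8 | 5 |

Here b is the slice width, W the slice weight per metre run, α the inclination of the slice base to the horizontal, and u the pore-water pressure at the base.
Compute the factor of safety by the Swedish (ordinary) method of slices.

FS = 1.84

Ordinary method of slices: FS = Σ[c'·Δl_i + (W_i cosα_i − u_i·Δl_i)·tanφ'] / Σ W_i sinα_i, with Δl_i = b_i / cosα_i.
Slice 1: Δl = 3.2/cos(-10.4°) = 3.253 m; N'_1 = 63·cos(-10.4°) − 4·3.253 = 49.0; c'Δl = 0.65; W sinα = -11.4
Slice 2: Δl = 1.8/cos(-0.2°) = 1.800 m; N'_2 = 79·cos(-0.2°) − 16·1.800 = 50.2; c'Δl = 0.36; W sinα = -0.3
Slice 3: Δl = 2.0/cos7.5° = 2.017 m; N'_3 = 114·cos7.5° − 9·2.017 = 94.9; c'Δl = 0.40; W sinα = 14.9
Slice 4: Δl = 2.9/cos17.6° = 3.042 m; N'_4 = 183·cos17.6° − 27·3.042 = 92.3; c'Δl = 0.61; W sinα = 55.3
Slice 5: Δl = 1.5/cos27.3° = 1.688 m; N'_5 = 71·cos27.3° − 10·1.688 = 46.2; c'Δl = 0.34; W sinα = 32.6
Slice 6: Δl = 2.9/cos37.8° = 3.670 m; N'_6 = 66·cos37.8° − 5·3.670 = 33.8; c'Δl = 0.73; W sinα = 40.5
Σc'Δl = 3.1 kN/m; ΣN' = 366.3 kN/m; ΣW sinα = 131.6 kN/m
Resisting = 3.1 + 366.3·tan33.1° = 3.1 + 238.8 = 241.9 kN/m
FS = 241.9 / 131.6 = 1.838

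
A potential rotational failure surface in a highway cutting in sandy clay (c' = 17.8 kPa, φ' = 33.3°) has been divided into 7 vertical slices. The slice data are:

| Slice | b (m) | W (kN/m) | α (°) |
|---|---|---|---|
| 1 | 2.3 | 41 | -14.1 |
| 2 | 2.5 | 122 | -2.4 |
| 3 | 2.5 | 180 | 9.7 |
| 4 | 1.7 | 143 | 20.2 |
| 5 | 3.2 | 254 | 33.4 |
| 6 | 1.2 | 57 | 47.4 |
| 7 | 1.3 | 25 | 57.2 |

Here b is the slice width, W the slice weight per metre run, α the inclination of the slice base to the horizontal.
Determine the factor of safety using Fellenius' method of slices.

Ordinary method of slices: FS = Σ[c'·Δl_i + (W_i cosα_i)·tanφ'] / Σ W_i sinα_i, with Δl_i = b_i / cosα_i.
Slice 1: Δl = 2.3/cos(-14.1°) = 2.371 m; N'_1 = 41·cos(-14.1°) = 39.8; c'Δl = 42.21; W sinα = -10.0
Slice 2: Δl = 2.5/cos(-2.4°) = 2.502 m; N'_2 = 122·cos(-2.4°) = 121.9; c'Δl = 44.54; W sinα = -5.1
Slice 3: Δl = 2.5/cos9.7° = 2.536 m; N'_3 = 180·cos9.7° = 177.4; c'Δl = 45.15; W sinα = 30.3
Slice 4: Δl = 1.7/cos20.2° = 1.811 m; N'_4 = 143·cos20.2° = 134.2; c'Δl = 32.24; W sinα = 49.4
Slice 5: Δl = 3.2/cos33.4° = 3.833 m; N'_5 = 254·cos33.4° = 212.1; c'Δl = 68.23; W sinα = 139.8
Slice 6: Δl = 1.2/cos47.4° = 1.773 m; N'_6 = 57·cos47.4° = 38.6; c'Δl = 31.56; W sinα = 42.0
Slice 7: Δl = 1.3/cos57.2° = 2.400 m; N'_7 = 25·cos57.2° = 13.5; c'Δl = 42.72; W sinα = 21.0
Σc'Δl = 306.6 kN/m; ΣN' = 737.5 kN/m; ΣW sinα = 267.4 kN/m
Resisting = 306.6 + 737.5·tan33.3° = 306.6 + 484.4 = 791.1 kN/m
FS = 791.1 / 267.4 = 2.958

FS = 2.96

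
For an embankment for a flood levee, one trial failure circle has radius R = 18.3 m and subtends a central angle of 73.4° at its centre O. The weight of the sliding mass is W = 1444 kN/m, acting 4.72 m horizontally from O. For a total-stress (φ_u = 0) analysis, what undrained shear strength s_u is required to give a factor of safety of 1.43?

s_u = 22.7 kPa

FS = s_u·L_a·R / (W·d), so s_u = FS·W·d / (L_a·R).
Arc length L_a = R·θ = 18.3·(73.4°·π/180) = 18.3·1.2811 = 23.44 m
s_u = 1.43·1444·4.72 / (23.44·18.3) = 9746.4 / 429.02 = 22.72 kPa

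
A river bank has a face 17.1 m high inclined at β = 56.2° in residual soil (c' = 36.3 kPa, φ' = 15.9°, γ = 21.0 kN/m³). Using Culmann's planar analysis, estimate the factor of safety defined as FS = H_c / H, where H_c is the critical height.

H_c = (4c'/γ) · sinβ cosφ' / [1 − cos(β − φ')]
    = (4·36.3/21.0) · sin56.2°·cos15.9° / [1 − cos40.3°]
    = 6.914 · 0.7992 / 0.2373 = 23.28 m
FS = H_c / H = 23.28 / 17.1 = 1.362

FS = 1.36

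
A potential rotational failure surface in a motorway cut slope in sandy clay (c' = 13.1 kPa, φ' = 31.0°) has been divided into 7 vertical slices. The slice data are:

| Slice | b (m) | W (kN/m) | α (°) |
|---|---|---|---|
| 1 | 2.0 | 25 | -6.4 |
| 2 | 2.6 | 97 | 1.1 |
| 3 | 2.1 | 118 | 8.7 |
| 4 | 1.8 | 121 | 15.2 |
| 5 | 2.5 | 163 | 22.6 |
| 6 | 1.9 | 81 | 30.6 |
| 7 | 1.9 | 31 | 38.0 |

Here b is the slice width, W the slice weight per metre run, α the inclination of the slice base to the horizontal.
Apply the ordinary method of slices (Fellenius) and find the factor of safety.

FS = 3.32

Ordinary method of slices: FS = Σ[c'·Δl_i + (W_i cosα_i)·tanφ'] / Σ W_i sinα_i, with Δl_i = b_i / cosα_i.
Slice 1: Δl = 2.0/cos(-6.4°) = 2.013 m; N'_1 = 25·cos(-6.4°) = 24.8; c'Δl = 26.36; W sinα = -2.8
Slice 2: Δl = 2.6/cos1.1° = 2.600 m; N'_2 = 97·cos1.1° = 97.0; c'Δl = 34.07; W sinα = 1.9
Slice 3: Δl = 2.1/cos8.7° = 2.124 m; N'_3 = 118·cos8.7° = 116.6; c'Δl = 27.83; W sinα = 17.8
Slice 4: Δl = 1.8/cos15.2° = 1.865 m; N'_4 = 121·cos15.2° = 116.8; c'Δl = 24.43; W sinα = 31.7
Slice 5: Δl = 2.5/cos22.6° = 2.708 m; N'_5 = 163·cos22.6° = 150.5; c'Δl = 35.47; W sinα = 62.6
Slice 6: Δl = 1.9/cos30.6° = 2.207 m; N'_6 = 81·cos30.6° = 69.7; c'Δl = 28.92; W sinα = 41.2
Slice 7: Δl = 1.9/cos38.0° = 2.411 m; N'_7 = 31·cos38.0° = 24.4; c'Δl = 31.59; W sinα = 19.1
Σc'Δl = 208.7 kN/m; ΣN' = 599.9 kN/m; ΣW sinα = 171.6 kN/m
Resisting = 208.7 + 599.9·tan31.0° = 208.7 + 360.4 = 569.1 kN/m
FS = 569.1 / 171.6 = 3.316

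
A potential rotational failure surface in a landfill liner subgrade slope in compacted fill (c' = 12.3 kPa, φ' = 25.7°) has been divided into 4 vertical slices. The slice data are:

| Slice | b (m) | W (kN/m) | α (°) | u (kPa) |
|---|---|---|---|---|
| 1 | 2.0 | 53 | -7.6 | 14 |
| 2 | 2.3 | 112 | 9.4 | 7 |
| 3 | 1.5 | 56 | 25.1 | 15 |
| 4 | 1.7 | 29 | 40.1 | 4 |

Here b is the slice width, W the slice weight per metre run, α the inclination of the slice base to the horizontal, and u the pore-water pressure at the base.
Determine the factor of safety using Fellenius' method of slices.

Ordinary method of slices: FS = Σ[c'·Δl_i + (W_i cosα_i − u_i·Δl_i)·tanφ'] / Σ W_i sinα_i, with Δl_i = b_i / cosα_i.
Slice 1: Δl = 2.0/cos(-7.6°) = 2.018 m; N'_1 = 53·cos(-7.6°) − 14·2.018 = 24.3; c'Δl = 24.82; W sinα = -7.0
Slice 2: Δl = 2.3/cos9.4° = 2.331 m; N'_2 = 112·cos9.4° − 7·2.331 = 94.2; c'Δl = 28.68; W sinα = 18.3
Slice 3: Δl = 1.5/cos25.1° = 1.656 m; N'_3 = 56·cos25.1° − 15·1.656 = 25.9; c'Δl = 20.37; W sinα = 23.8
Slice 4: Δl = 1.7/cos40.1° = 2.222 m; N'_4 = 29·cos40.1° − 4·2.222 = 13.3; c'Δl = 27.34; W sinα = 18.7
Σc'Δl = 101.2 kN/m; ΣN' = 157.6 kN/m; ΣW sinα = 53.7 kN/m
Resisting = 101.2 + 157.6·tan25.7° = 101.2 + 75.9 = 177.1 kN/m
FS = 177.1 / 53.7 = 3.296

FS = 3.30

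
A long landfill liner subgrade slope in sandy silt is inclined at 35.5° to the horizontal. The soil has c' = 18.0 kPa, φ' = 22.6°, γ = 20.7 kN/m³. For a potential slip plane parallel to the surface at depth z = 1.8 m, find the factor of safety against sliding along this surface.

For an infinite slope with a slip plane parallel to the surface (no pore pressure): FS = [c' + γz cos²β tanφ'] / [γz sinβ cosβ].
γz = 20.7·1.8 = 37.26 kN/m²
Numerator = 18.0 + 37.26·cos²35.5°·tan22.6° = 18.0 + 37.26·0.6628·0.4163 = 28.280 kPa
Denominator = 37.26·sin35.5°·cos35.5° = 37.26·0.5807·0.8141 = 17.615 kPa
FS = 28.280 / 17.615 = 1.605

FS = 1.61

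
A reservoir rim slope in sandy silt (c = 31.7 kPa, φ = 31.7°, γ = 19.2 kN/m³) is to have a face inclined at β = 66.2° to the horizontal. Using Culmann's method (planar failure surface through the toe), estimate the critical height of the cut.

H_c = 29.23 m

Culmann's analysis gives the critical failure plane at α_cr = (β + φ)/2 = (66.2 + 31.7)/2 = 49.0°, and the critical height
H_c = (4c/γ) · sinβ cosφ / [1 − cos(β − φ)]
    = (4·31.7/19.2) · sin66.2°·cos31.7° / [1 − cos(34.5°)]
    = 6.604 · 0.9150·0.8508 / [1 − 0.8241]
    = 6.604 · 0.7785 / 0.1759
    = 29.23 m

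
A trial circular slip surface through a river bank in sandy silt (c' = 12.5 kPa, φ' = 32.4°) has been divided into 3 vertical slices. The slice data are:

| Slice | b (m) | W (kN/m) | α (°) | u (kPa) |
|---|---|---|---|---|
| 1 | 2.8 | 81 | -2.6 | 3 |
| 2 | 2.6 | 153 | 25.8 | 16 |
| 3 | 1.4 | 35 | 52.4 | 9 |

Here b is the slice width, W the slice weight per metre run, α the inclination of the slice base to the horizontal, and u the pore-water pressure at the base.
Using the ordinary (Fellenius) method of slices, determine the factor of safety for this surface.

FS = 2.25

Ordinary method of slices: FS = Σ[c'·Δl_i + (W_i cosα_i − u_i·Δl_i)·tanφ'] / Σ W_i sinα_i, with Δl_i = b_i / cosα_i.
Slice 1: Δl = 2.8/cos(-2.6°) = 2.803 m; N'_1 = 81·cos(-2.6°) − 3·2.803 = 72.5; c'Δl = 35.04; W sinα = -3.7
Slice 2: Δl = 2.6/cos25.8° = 2.888 m; N'_2 = 153·cos25.8° − 16·2.888 = 91.5; c'Δl = 36.10; W sinα = 66.6
Slice 3: Δl = 1.4/cos52.4° = 2.295 m; N'_3 = 35·cos52.4° − 9·2.295 = 0.7; c'Δl = 28.68; W sinα = 27.7
Σc'Δl = 99.8 kN/m; ΣN' = 164.8 kN/m; ΣW sinα = 90.6 kN/m
Resisting = 99.8 + 164.8·tan32.4° = 99.8 + 104.6 = 204.4 kN/m
FS = 204.4 / 90.6 = 2.255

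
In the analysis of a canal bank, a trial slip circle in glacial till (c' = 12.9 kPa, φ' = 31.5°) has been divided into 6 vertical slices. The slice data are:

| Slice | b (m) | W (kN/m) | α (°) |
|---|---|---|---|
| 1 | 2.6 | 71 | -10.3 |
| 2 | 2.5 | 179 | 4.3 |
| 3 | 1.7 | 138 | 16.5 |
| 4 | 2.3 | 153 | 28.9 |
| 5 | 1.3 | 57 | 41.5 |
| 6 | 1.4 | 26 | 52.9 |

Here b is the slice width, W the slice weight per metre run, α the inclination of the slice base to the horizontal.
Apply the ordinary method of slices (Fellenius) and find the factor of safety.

Ordinary method of slices: FS = Σ[c'·Δl_i + (W_i cosα_i)·tanφ'] / Σ W_i sinα_i, with Δl_i = b_i / cosα_i.
Slice 1: Δl = 2.6/cos(-10.3°) = 2.643 m; N'_1 = 71·cos(-10.3°) = 69.9; c'Δl = 34.09; W sinα = -12.7
Slice 2: Δl = 2.5/cos4.3° = 2.507 m; N'_2 = 179·cos4.3° = 178.5; c'Δl = 32.34; W sinα = 13.4
Slice 3: Δl = 1.7/cos16.5° = 1.773 m; N'_3 = 138·cos16.5° = 132.3; c'Δl = 22.87; W sinα = 39.2
Slice 4: Δl = 2.3/cos28.9° = 2.627 m; N'_4 = 153·cos28.9° = 133.9; c'Δl = 33.89; W sinα = 73.9
Slice 5: Δl = 1.3/cos41.5° = 1.736 m; N'_5 = 57·cos41.5° = 42.7; c'Δl = 22.39; W sinα = 37.8
Slice 6: Δl = 1.4/cos52.9° = 2.321 m; N'_6 = 26·cos52.9° = 15.7; c'Δl = 29.94; W sinα = 20.7
Σc'Δl = 175.5 kN/m; ΣN' = 573.0 kN/m; ΣW sinα = 172.4 kN/m
Resisting = 175.5 + 573.0·tan31.5° = 175.5 + 351.1 = 526.7 kN/m
FS = 526.7 / 172.4 = 3.055

FS = 3.06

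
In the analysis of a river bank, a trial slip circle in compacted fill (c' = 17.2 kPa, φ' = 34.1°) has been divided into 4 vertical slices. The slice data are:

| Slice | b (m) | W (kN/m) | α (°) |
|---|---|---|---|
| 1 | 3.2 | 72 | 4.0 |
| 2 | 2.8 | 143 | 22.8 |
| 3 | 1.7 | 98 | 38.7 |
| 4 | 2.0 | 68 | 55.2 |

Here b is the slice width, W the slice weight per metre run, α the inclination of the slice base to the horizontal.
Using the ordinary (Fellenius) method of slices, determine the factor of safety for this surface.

FS = 2.37

Ordinary method of slices: FS = Σ[c'·Δl_i + (W_i cosα_i)·tanφ'] / Σ W_i sinα_i, with Δl_i = b_i / cosα_i.
Slice 1: Δl = 3.2/cos4.0° = 3.208 m; N'_1 = 72·cos4.0° = 71.8; c'Δl = 55.17; W sinα = 5.0
Slice 2: Δl = 2.8/cos22.8° = 3.037 m; N'_2 = 143·cos22.8° = 131.8; c'Δl = 52.24; W sinα = 55.4
Slice 3: Δl = 1.7/cos38.7° = 2.178 m; N'_3 = 98·cos38.7° = 76.5; c'Δl = 37.47; W sinα = 61.3
Slice 4: Δl = 2.0/cos55.2° = 3.504 m; N'_4 = 68·cos55.2° = 38.8; c'Δl = 60.28; W sinα = 55.8
Σc'Δl = 205.2 kN/m; ΣN' = 318.9 kN/m; ΣW sinα = 177.5 kN/m
Resisting = 205.2 + 318.9·tan34.1° = 205.2 + 215.9 = 421.1 kN/m
FS = 421.1 / 177.5 = 2.372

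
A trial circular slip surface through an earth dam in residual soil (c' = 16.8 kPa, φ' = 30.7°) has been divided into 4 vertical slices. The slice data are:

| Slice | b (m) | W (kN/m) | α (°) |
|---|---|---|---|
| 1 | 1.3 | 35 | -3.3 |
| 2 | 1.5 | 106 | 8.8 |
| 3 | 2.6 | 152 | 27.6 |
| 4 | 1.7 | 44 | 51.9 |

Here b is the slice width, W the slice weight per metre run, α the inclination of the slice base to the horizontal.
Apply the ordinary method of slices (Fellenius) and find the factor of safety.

FS = 2.70

Ordinary method of slices: FS = Σ[c'·Δl_i + (W_i cosα_i)·tanφ'] / Σ W_i sinα_i, with Δl_i = b_i / cosα_i.
Slice 1: Δl = 1.3/cos(-3.3°) = 1.302 m; N'_1 = 35·cos(-3.3°) = 34.9; c'Δl = 21.88; W sinα = -2.0
Slice 2: Δl = 1.5/cos8.8° = 1.518 m; N'_2 = 106·cos8.8° = 104.8; c'Δl = 25.50; W sinα = 16.2
Slice 3: Δl = 2.6/cos27.6° = 2.934 m; N'_3 = 152·cos27.6° = 134.7; c'Δl = 49.29; W sinα = 70.4
Slice 4: Δl = 1.7/cos51.9° = 2.755 m; N'_4 = 44·cos51.9° = 27.1; c'Δl = 46.29; W sinα = 34.6
Σc'Δl = 143.0 kN/m; ΣN' = 301.5 kN/m; ΣW sinα = 119.2 kN/m
Resisting = 143.0 + 301.5·tan30.7° = 143.0 + 179.0 = 322.0 kN/m
FS = 322.0 / 119.2 = 2.700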